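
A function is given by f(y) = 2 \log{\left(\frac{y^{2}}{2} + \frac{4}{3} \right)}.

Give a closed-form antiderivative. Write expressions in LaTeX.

Since d/dy undoes antidifferentiation here, F'(y) = f(y) is required of F(y).
Check: d/dy[\frac{2 \left(3 y \log{\left(\frac{y^{2}}{2} + \frac{4}{3} \right)} - 6 y + 4 \sqrt{6} \operatorname{atan}{\left(\frac{\sqrt{6} y}{4} \right)}\right)}{3}] = 2 \log{\left(3 y^{2} + 8 \right)} - 2 \log{\left(6 \right)}, which equals f(y).

An antiderivative is F(y) = \frac{2 \left(3 y \log{\left(\frac{y^{2}}{2} + \frac{4}{3} \right)} - 6 y + 4 \sqrt{6} \operatorname{atan}{\left(\frac{\sqrt{6} y}{4} \right)}\right)}{3}.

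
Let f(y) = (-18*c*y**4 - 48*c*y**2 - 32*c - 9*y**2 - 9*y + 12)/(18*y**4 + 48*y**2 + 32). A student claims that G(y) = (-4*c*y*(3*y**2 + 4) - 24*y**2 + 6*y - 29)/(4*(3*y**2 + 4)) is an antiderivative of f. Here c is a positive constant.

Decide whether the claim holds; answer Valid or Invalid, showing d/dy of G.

Valid. The derivative of G reproduces f.

d/dy[G] = (-18*c*y**4 - 48*c*y**2 - 32*c - 9*y**2 - 9*y + 12)/(18*y**4 + 48*y**2 + 32)
This equals f(y) exactly, so the claim holds.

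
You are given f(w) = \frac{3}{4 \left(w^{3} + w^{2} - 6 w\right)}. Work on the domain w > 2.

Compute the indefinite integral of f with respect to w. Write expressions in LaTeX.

Factor the denominator (4 w \left(w - 2\right) \left(w + 3\right)) and decompose: f = \frac{1}{20 \left(w + 3\right)} + \frac{3}{40 \left(w - 2\right)} - \frac{1}{8 w}; each piece integrates to a log, atan, or power term.
Check: d/dw[- \frac{\log{\left(w \right)}}{8} + \frac{3 \log{\left(w - 2 \right)}}{40} + \frac{\log{\left(w + 3 \right)}}{20}] = \frac{3}{4 w^{3} + 4 w^{2} - 24 w}, which equals f(w).

F(w) = - \frac{\log{\left(w \right)}}{8} + \frac{3 \log{\left(w - 2 \right)}}{40} + \frac{\log{\left(w + 3 \right)}}{20} + C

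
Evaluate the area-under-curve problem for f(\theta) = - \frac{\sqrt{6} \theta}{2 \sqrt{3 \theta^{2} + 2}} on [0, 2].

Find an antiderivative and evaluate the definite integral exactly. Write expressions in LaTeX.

Antiderivative: F(\theta) = - \frac{\sqrt{6} \sqrt{3 \theta^{2} + 2}}{6}; value = - \frac{\sqrt{21}}{3} + \frac{\sqrt{3}}{3}

The substitution u = \frac{\theta^{2}}{2} + \frac{1}{3} works: f is exactly (dF/du)*(du/d\theta) for that inner function.
F(\theta) = - \frac{\sqrt{6} \sqrt{3 \theta^{2} + 2}}{6} is an antiderivative of f.
Check: d/d\theta[- \frac{\sqrt{6} \sqrt{3 \theta^{2} + 2}}{6}] = - \frac{\sqrt{6} \theta}{2 \sqrt{3 \theta^{2} + 2}} = f(\theta).
F(2) = - \frac{\sqrt{21}}{3}; F(0) = - \frac{\sqrt{3}}{3}.
Integral = F(2) - F(0) = - \frac{\sqrt{21}}{3} + \frac{\sqrt{3}}{3}.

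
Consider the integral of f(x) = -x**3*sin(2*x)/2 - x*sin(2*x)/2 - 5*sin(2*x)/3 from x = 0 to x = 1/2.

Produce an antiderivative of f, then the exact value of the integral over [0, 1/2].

Antiderivative: F(x) = (12*x**3*cos(2*x) - 18*x**2*sin(2*x) - 6*x*cos(2*x) + 3*sin(2*x) + 40*cos(2*x))/48; value = -5/6 - sin(1)/32 + 77*cos(1)/96

Integrate term by term and add the pieces.
F(x) = (12*x**3*cos(2*x) - 18*x**2*sin(2*x) - 6*x*cos(2*x) + 3*sin(2*x) + 40*cos(2*x))/48 is an antiderivative of f.
Check: d/dx[(12*x**3*cos(2*x) - 18*x**2*sin(2*x) - 6*x*cos(2*x) + 3*sin(2*x) + 40*cos(2*x))/48] = -x**3*sin(2*x)/2 - x*sin(2*x)/2 - 5*sin(2*x)/3 = f(x).
F(1/2) = -sin(1)/32 + 77*cos(1)/96; F(0) = 5/6.
Integral = F(1/2) - F(0) = -5/6 - sin(1)/32 + 77*cos(1)/96.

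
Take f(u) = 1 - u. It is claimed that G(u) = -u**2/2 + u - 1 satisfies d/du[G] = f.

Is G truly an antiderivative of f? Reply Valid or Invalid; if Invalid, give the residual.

Valid: G'(u) = f(u).

d/du[G] = 1 - u
This equals f(u) exactly, so the claim holds.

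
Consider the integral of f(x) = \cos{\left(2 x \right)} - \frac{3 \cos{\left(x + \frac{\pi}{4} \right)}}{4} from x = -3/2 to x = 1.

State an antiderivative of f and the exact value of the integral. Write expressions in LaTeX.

The integrand splits into summands that can be handled one at a time.
F(x) = \frac{\sin{\left(2 x \right)}}{2} - \frac{3 \sin{\left(x + \frac{\pi}{4} \right)}}{4} is an antiderivative of f.
Check: d/dx[\frac{\sin{\left(2 x \right)}}{2} - \frac{3 \sin{\left(x + \frac{\pi}{4} \right)}}{4}] = \cos{\left(2 x \right)} - \frac{3 \cos{\left(x + \frac{\pi}{4} \right)}}{4} = f(x).
F(1) = - \frac{3 \sin{\left(\frac{\pi}{4} + 1 \right)}}{4} + \frac{\sin{\left(2 \right)}}{2}; F(-3/2) = - \frac{\sin{\left(3 \right)}}{2} - \frac{3 \cos{\left(\frac{\pi}{4} + \frac{3}{2} \right)}}{4}.
Integral = F(1) - F(-3/2) = - \frac{3 \sin{\left(\frac{\pi}{4} + 1 \right)}}{4} + \frac{3 \cos{\left(\frac{\pi}{4} + \frac{3}{2} \right)}}{4} + \frac{\sin{\left(3 \right)}}{2} + \frac{\sin{\left(2 \right)}}{2}.

Antiderivative: F(x) = \frac{\sin{\left(2 x \right)}}{2} - \frac{3 \sin{\left(x + \frac{\pi}{4} \right)}}{4}; value = - \frac{3 \sin{\left(\frac{\pi}{4} + 1 \right)}}{4} + \frac{3 \cos{\left(\frac{\pi}{4} + \frac{3}{2} \right)}}{4} + \frac{\sin{\left(3 \right)}}{2} + \frac{\sin{\left(2 \right)}}{2}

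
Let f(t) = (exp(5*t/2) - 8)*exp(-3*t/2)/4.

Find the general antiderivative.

F(t) = (3*exp(5*t/2) + 16)*exp(-3*t/2)/12 + C

Since d/dt undoes antidifferentiation here, F'(t) = f(t) is required of F(t).
Check: d/dt[(3*exp(5*t/2) + 16)*exp(-3*t/2)/12] = (exp(5*t/2) - 8)*exp(-3*t/2)/4 = f(t).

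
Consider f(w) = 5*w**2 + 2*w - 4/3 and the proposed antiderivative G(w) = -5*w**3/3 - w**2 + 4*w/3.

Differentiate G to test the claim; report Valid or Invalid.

Invalid: d/dw[G] - f = -10*w**2 - 4*w + 8/3, which is not 0.

d/dw[G] = -5*w**2 - 2*w + 4/3
d/dw[G] - f(w) = -10*w**2 - 4*w + 8/3 != 0.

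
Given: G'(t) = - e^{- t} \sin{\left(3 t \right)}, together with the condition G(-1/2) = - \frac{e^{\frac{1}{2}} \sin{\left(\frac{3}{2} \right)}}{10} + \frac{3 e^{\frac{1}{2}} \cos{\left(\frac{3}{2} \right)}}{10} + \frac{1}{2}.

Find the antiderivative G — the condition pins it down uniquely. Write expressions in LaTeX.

G(t) = \frac{\left(5 e^{t} + \sin{\left(3 t \right)} + 3 \cos{\left(3 t \right)}\right) e^{- t}}{10}

Check a candidate G(t) by differentiating: d/dt[G] must match the given G'(t).
A general antiderivative is \frac{e^{- t} \sin{\left(3 t \right)}}{10} + \frac{3 e^{- t} \cos{\left(3 t \right)}}{10} + C.
The condition gives C = - \frac{e^{\frac{1}{2}} \sin{\left(\frac{3}{2} \right)}}{10} + \frac{3 e^{\frac{1}{2}} \cos{\left(\frac{3}{2} \right)}}{10} + \frac{1}{2} - (- \frac{e^{\frac{1}{2}} \sin{\left(\frac{3}{2} \right)}}{10} + \frac{3 e^{\frac{1}{2}} \cos{\left(\frac{3}{2} \right)}}{10}) = \frac{1}{2}.
So G(t) = \frac{\left(5 e^{t} + \sin{\left(3 t \right)} + 3 \cos{\left(3 t \right)}\right) e^{- t}}{10}.
Check: d/dt[\frac{\left(5 e^{t} + \sin{\left(3 t \right)} + 3 \cos{\left(3 t \right)}\right) e^{- t}}{10}] = - e^{- t} \sin{\left(3 t \right)} = G'(t).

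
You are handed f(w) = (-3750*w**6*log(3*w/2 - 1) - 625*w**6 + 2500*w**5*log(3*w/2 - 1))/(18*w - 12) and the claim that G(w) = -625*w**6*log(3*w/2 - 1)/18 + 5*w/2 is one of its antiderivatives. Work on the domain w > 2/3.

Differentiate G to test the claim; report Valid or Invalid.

d/dw[G] = (-3750*w**6*log(3*w/2 - 1) - 625*w**6 + 2500*w**5*log(3*w/2 - 1) + 45*w - 30)/(18*w - 12)
d/dw[G] - f(w) = 5/2 != 0.

Invalid: d/dw[G] - f = 5/2, which is not 0.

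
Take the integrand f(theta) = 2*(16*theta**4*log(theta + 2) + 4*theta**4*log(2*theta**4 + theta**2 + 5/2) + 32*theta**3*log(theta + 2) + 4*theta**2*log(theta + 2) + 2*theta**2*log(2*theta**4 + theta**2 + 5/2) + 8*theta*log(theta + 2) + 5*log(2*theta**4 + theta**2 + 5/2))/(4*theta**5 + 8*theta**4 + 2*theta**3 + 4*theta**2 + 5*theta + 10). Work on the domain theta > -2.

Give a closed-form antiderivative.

An antiderivative is F(theta) = 2*log(theta + 2)*log(2*theta**4 + theta**2 + 5/2).

Recognize the product-rule pattern: f = u'v + uv' with u = 2*log(theta + 2), v = log(2*theta**4 + theta**2 + 5/2), so integration by parts undoes it.
Check: d/dtheta[2*log(theta + 2)*log(2*theta**4 + theta**2 + 5/2)] = (32*theta**4*log(theta + 2) + 8*theta**4*log(2*theta**4 + theta**2 + 5/2) + 64*theta**3*log(theta + 2) + 8*theta**2*log(theta + 2) + 4*theta**2*log(2*theta**4 + theta**2 + 5/2) + 16*theta*log(theta + 2) + 10*log(2*theta**4 + theta**2 + 5/2))/(4*theta**5 + 8*theta**4 + 2*theta**3 + 4*theta**2 + 5*theta + 10), which equals f(theta).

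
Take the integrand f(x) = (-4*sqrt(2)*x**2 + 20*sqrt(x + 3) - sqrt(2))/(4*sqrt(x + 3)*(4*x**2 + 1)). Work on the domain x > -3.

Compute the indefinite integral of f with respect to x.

F(x) = (-sqrt(2)*sqrt(x + 3) + 5*atan(2*x))/2 + C

Any candidate F(x) must reproduce f(x) exactly when differentiated.
Check: d/dx[(-sqrt(2)*sqrt(x + 3) + 5*atan(2*x))/2] = (-4*sqrt(2)*x**2 + 20*sqrt(x + 3) - sqrt(2))/(16*x**2*sqrt(x + 3) + 4*sqrt(x + 3)), which equals f(x).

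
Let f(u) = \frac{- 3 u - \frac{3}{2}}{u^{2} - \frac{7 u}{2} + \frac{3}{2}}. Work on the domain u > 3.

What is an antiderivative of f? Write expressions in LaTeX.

The denominator factors as \left(u - 3\right) \left(2 u - 1\right); partial fractions split f into directly integrable pieces: \frac{12}{5 \left(2 u - 1\right)} - \frac{21}{5 \left(u - 3\right)}.
Check: d/du[- \frac{21 \log{\left(u - 3 \right)}}{5} + \frac{6 \log{\left(u - \frac{1}{2} \right)}}{5}] = \frac{- 6 u - 3}{2 u^{2} - 7 u + 3}, which equals f(u).

An antiderivative is F(u) = - \frac{21 \log{\left(u - 3 \right)}}{5} + \frac{6 \log{\left(u - \frac{1}{2} \right)}}{5}.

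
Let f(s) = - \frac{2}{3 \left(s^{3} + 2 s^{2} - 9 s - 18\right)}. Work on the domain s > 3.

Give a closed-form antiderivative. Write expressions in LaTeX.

Factor the denominator (3 \left(s - 3\right) \left(s + 2\right) \left(s + 3\right)) and decompose: f = - \frac{1}{9 \left(s + 3\right)} + \frac{2}{15 \left(s + 2\right)} - \frac{1}{45 \left(s - 3\right)}; each piece integrates to a log, atan, or power term.
Check: d/ds[- \frac{\log{\left(s - 3 \right)}}{45} + \frac{2 \log{\left(s + 2 \right)}}{15} - \frac{\log{\left(s + 3 \right)}}{9}] = - \frac{2}{3 s^{3} + 6 s^{2} - 27 s - 54}, which equals f(s).

An antiderivative is F(s) = - \frac{\log{\left(s - 3 \right)}}{45} + \frac{2 \log{\left(s + 2 \right)}}{15} - \frac{\log{\left(s + 3 \right)}}{9}.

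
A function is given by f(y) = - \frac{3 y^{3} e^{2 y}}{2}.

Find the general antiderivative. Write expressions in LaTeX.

Recognize the product-rule pattern: f = u'v + uv' with u = - \frac{3 y^{3}}{4} + \frac{9 y^{2}}{8} - \frac{9 y}{8} + \frac{9}{16}, v = e^{2 y}, so integration by parts undoes it.
Check: d/dy[- \frac{3 \left(4 y^{3} - 6 y^{2} + 6 y - 3\right) e^{2 y}}{16}] = - \frac{3 y^{3} e^{2 y}}{2} = f(y).

F(y) = - \frac{3 \left(4 y^{3} - 6 y^{2} + 6 y - 3\right) e^{2 y}}{16} + C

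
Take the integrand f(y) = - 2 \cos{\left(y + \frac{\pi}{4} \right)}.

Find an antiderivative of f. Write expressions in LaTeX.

An antiderivative is F(y) = - 2 \sin{\left(y + \frac{\pi}{4} \right)}.

Check any antiderivative F(y) by computing F'(y) and comparing it with f(y).
Check: d/dy[- 2 \sin{\left(y + \frac{\pi}{4} \right)}] = - 2 \cos{\left(y + \frac{\pi}{4} \right)} = f(y).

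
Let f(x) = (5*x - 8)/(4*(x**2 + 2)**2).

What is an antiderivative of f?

An antiderivative is F(x) = (-2*sqrt(2)*x**2*atan(sqrt(2)*x/2) - 4*x - 4*sqrt(2)*atan(sqrt(2)*x/2) - 5)/(8*x**2 + 16).

Recover f(x) by differentiating a candidate F(x); any mismatch rules it out.
Check: d/dx[(-2*sqrt(2)*x**2*atan(sqrt(2)*x/2) - 4*x - 4*sqrt(2)*atan(sqrt(2)*x/2) - 5)/(8*x**2 + 16)] = (5*x - 8)/(4*x**4 + 16*x**2 + 16), which equals f(x).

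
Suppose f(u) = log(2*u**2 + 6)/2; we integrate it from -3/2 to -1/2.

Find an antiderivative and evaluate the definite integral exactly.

Antiderivative: F(u) = u*log(2*u**2 + 6)/2 - u + sqrt(3)*atan(sqrt(3)*u/3); value = -1 - sqrt(3)*atan(sqrt(3)/6) - log(13/2)/4 + sqrt(3)*atan(sqrt(3)/2) + 3*log(21/2)/4

Whatever form F(u) takes, F'(u) = f(u) is non-negotiable.
F(u) = u*log(2*u**2 + 6)/2 - u + sqrt(3)*atan(sqrt(3)*u/3) is an antiderivative of f.
Check: d/du[u*log(2*u**2 + 6)/2 - u + sqrt(3)*atan(sqrt(3)*u/3)] = log(u**2 + 3)/2 + log(2)/2, which equals f(u).
F(-1/2) = -sqrt(3)*atan(sqrt(3)/6) - log(13/2)/4 + 1/2; F(-3/2) = -3*log(21/2)/4 - sqrt(3)*atan(sqrt(3)/2) + 3/2.
Integral = F(-1/2) - F(-3/2) = -1 - sqrt(3)*atan(sqrt(3)/6) - log(13/2)/4 + sqrt(3)*atan(sqrt(3)/2) + 3*log(21/2)/4.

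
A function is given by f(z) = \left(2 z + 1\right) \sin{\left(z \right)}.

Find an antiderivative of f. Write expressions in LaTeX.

An antiderivative is F(z) = - 2 z \cos{\left(z \right)} + 2 \sin{\left(z \right)} - \cos{\left(z \right)}.

Recover f(z) by differentiating a candidate F(z); any mismatch rules it out.
Check: d/dz[- 2 z \cos{\left(z \right)} + 2 \sin{\left(z \right)} - \cos{\left(z \right)}] = 2 z \sin{\left(z \right)} + \sin{\left(z \right)}, which equals f(z).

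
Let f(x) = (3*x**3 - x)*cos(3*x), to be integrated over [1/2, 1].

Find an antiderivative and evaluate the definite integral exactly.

Antiderivative: F(x) = (3*x**3*sin(3*x) + 3*x**2*cos(3*x) - 3*x*sin(3*x) - cos(3*x))/3; value = 2*cos(3)/3 + cos(3/2)/12 + 3*sin(3/2)/8

Recover f(x) by differentiating a candidate F(x); any mismatch rules it out.
F(x) = (3*x**3*sin(3*x) + 3*x**2*cos(3*x) - 3*x*sin(3*x) - cos(3*x))/3 is an antiderivative of f.
Check: d/dx[(3*x**3*sin(3*x) + 3*x**2*cos(3*x) - 3*x*sin(3*x) - cos(3*x))/3] = 3*x**3*cos(3*x) - x*cos(3*x), which equals f(x).
F(1) = 2*cos(3)/3; F(1/2) = -3*sin(3/2)/8 - cos(3/2)/12.
Integral = F(1) - F(1/2) = 2*cos(3)/3 + cos(3/2)/12 + 3*sin(3/2)/8.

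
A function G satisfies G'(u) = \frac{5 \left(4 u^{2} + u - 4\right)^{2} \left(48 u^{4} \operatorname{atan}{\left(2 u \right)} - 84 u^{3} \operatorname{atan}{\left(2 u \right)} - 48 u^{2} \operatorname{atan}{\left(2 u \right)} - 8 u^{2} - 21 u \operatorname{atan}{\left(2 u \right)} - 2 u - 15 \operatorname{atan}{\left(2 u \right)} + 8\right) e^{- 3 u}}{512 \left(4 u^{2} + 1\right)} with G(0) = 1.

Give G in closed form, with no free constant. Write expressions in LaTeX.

Check a candidate G(u) by differentiating: d/du[G] must match the given G'(u).
A general antiderivative is \frac{5 \left(- u^{2} - \frac{u}{4} + 1\right)^{3} e^{- 3 u} \operatorname{atan}{\left(2 u \right)}}{8} + C.
The condition gives C = 1 - (0) = 1.
So G(u) = \frac{5 \left(- u^{2} - \frac{u}{4} + 1\right)^{3} e^{- 3 u} \operatorname{atan}{\left(2 u \right)}}{8} + 1.
Check: d/du[\frac{5 \left(- u^{2} - \frac{u}{4} + 1\right)^{3} e^{- 3 u} \operatorname{atan}{\left(2 u \right)}}{8} + 1] = \frac{3840 u^{8} \operatorname{atan}{\left(2 u \right)} - 4800 u^{7} \operatorname{atan}{\left(2 u \right)} - 14640 u^{6} \operatorname{atan}{\left(2 u \right)} - 640 u^{6} + 7500 u^{5} \operatorname{atan}{\left(2 u \right)} - 480 u^{5} + 12600 u^{4} \operatorname{atan}{\left(2 u \right)} + 1800 u^{4} - 2145 u^{3} \operatorname{atan}{\left(2 u \right)} + 950 u^{3} - 675 u^{2} \operatorname{atan}{\left(2 u \right)} - 1800 u^{2} - 1080 u \operatorname{atan}{\left(2 u \right)} - 480 u - 1200 \operatorname{atan}{\left(2 u \right)} + 640}{2048 u^{2} e^{3 u} + 512 e^{3 u}}, which equals G'(u).

G(u) = \frac{5 \left(- u^{2} - \frac{u}{4} + 1\right)^{3} e^{- 3 u} \operatorname{atan}{\left(2 u \right)}}{8} + 1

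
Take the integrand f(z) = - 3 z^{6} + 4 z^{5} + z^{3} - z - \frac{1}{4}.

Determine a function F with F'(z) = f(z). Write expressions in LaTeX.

Integrate term by term and add the pieces.
Check: d/dz[- \frac{3 z^{7}}{7} + \frac{2 z^{6}}{3} + \frac{z^{4}}{4} - \frac{z^{2}}{2} - \frac{z}{4}] = - 3 z^{6} + 4 z^{5} + z^{3} - z - \frac{1}{4} = f(z).

An antiderivative is F(z) = - \frac{3 z^{7}}{7} + \frac{2 z^{6}}{3} + \frac{z^{4}}{4} - \frac{z^{2}}{2} - \frac{z}{4}.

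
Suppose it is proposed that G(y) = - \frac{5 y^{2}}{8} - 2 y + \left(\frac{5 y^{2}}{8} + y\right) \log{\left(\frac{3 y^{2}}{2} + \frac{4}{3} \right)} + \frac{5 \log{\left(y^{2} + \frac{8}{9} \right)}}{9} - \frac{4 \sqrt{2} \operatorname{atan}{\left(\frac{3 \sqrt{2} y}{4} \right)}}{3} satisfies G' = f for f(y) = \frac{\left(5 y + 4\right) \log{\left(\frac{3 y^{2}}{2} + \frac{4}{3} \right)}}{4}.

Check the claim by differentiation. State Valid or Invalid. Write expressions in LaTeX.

Invalid: d/dy[G] - f = - \frac{32}{9 y^{2} + 8}, which is not 0.

d/dy[G] = \frac{45 y^{3} \log{\left(9 y^{2} + 8 \right)} - 45 y^{3} \log{\left(6 \right)} + 36 y^{2} \log{\left(9 y^{2} + 8 \right)} - 36 y^{2} \log{\left(6 \right)} + 40 y \log{\left(9 y^{2} + 8 \right)} - 40 y \log{\left(6 \right)} + 32 \log{\left(9 y^{2} + 8 \right)} - 128 - 32 \log{\left(6 \right)}}{36 y^{2} + 32}
d/dy[G] - f(y) = - \frac{32}{9 y^{2} + 8} != 0.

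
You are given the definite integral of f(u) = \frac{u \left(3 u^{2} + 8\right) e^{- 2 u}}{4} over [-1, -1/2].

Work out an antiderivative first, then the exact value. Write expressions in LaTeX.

Antiderivative: F(u) = \frac{\left(- 12 u^{3} - 18 u^{2} - 50 u - 25\right) e^{- 2 u}}{32}; value = - \frac{19 e^{2}}{32} - \frac{3 e}{32}

f has the shape v'r + vr' for v = - \frac{3 u^{3}}{8} - \frac{9 u^{2}}{16} - \frac{25 u}{16} - \frac{25}{32} and r = e^{- 2 u} — it is the derivative of the product v*r.
F(u) = \frac{\left(- 12 u^{3} - 18 u^{2} - 50 u - 25\right) e^{- 2 u}}{32} is an antiderivative of f.
Check: d/du[\frac{\left(- 12 u^{3} - 18 u^{2} - 50 u - 25\right) e^{- 2 u}}{32}] = \frac{\left(3 u^{3} + 8 u\right) e^{- 2 u}}{4}, which equals f(u).
F(-1/2) = - \frac{3 e}{32}; F(-1) = \frac{19 e^{2}}{32}.
Integral = F(-1/2) - F(-1) = - \frac{19 e^{2}}{32} - \frac{3 e}{32}.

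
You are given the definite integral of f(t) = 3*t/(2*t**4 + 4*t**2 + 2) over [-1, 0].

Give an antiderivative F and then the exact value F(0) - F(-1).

f matches the chain-rule pattern g'(h)*h' with inner function h(t) = 2*t**2 + 2; substituting u = h(t) collapses the integral.
F(t) = -3/(4*(t**2 + 1)) is an antiderivative of f.
Check: d/dt[-3/(4*(t**2 + 1))] = 3*t/(2*t**4 + 4*t**2 + 2) = f(t).
F(0) = -3/4; F(-1) = -3/8.
Integral = F(0) - F(-1) = -3/8.

Antiderivative: F(t) = -3/(4*(t**2 + 1)); value = -3/8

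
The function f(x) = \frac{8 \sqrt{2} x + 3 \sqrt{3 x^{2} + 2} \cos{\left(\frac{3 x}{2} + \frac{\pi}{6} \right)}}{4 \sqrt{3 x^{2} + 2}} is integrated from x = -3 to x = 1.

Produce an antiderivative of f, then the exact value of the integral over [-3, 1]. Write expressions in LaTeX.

Recover f(x) by differentiating a candidate F(x); any mismatch rules it out.
F(x) = \frac{4 \sqrt{2} \sqrt{3 x^{2} + 2} + 3 \sin{\left(\frac{3 x}{2} + \frac{\pi}{6} \right)}}{6} is an antiderivative of f.
Check: d/dx[\frac{4 \sqrt{2} \sqrt{3 x^{2} + 2} + 3 \sin{\left(\frac{3 x}{2} + \frac{\pi}{6} \right)}}{6}] = \frac{8 \sqrt{2} x + 3 \sqrt{3 x^{2} + 2} \cos{\left(\frac{3 x}{2} + \frac{\pi}{6} \right)}}{4 \sqrt{3 x^{2} + 2}} = f(x).
F(1) = \frac{\sin{\left(\frac{\pi}{6} + \frac{3}{2} \right)}}{2} + \frac{2 \sqrt{10}}{3}; F(-3) = \frac{\cos{\left(\frac{\pi}{3} + \frac{9}{2} \right)}}{2} + \frac{2 \sqrt{58}}{3}.
Integral = F(1) - F(-3) = - \frac{2 \sqrt{58}}{3} - \frac{\cos{\left(\frac{\pi}{3} + \frac{9}{2} \right)}}{2} + \frac{\sin{\left(\frac{\pi}{6} + \frac{3}{2} \right)}}{2} + \frac{2 \sqrt{10}}{3}.

Antiderivative: F(x) = \frac{4 \sqrt{2} \sqrt{3 x^{2} + 2} + 3 \sin{\left(\frac{3 x}{2} + \frac{\pi}{6} \right)}}{6}; value = - \frac{2 \sqrt{58}}{3} - \frac{\cos{\left(\frac{\pi}{3} + \frac{9}{2} \right)}}{2} + \frac{\sin{\left(\frac{\pi}{6} + \frac{3}{2} \right)}}{2} + \frac{2 \sqrt{10}}{3}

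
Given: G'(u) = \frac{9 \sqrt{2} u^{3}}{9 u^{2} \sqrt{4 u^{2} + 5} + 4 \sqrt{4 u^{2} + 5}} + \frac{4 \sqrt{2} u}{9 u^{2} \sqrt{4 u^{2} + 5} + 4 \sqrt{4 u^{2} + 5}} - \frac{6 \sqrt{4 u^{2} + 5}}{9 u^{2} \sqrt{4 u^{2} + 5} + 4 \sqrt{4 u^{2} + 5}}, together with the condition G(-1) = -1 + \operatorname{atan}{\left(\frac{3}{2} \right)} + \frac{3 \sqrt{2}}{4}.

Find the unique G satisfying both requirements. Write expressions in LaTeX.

Integrate term by term and add the pieces.
A general antiderivative is \frac{\sqrt{2 u^{2} + \frac{5}{2}}}{2} - \operatorname{atan}{\left(\frac{3 u}{2} \right)} + C.
The condition gives C = -1 + \operatorname{atan}{\left(\frac{3}{2} \right)} + \frac{3 \sqrt{2}}{4} - (\operatorname{atan}{\left(\frac{3}{2} \right)} + \frac{3 \sqrt{2}}{4}) = -1.
So G(u) = \frac{\sqrt{2 u^{2} + \frac{5}{2}}}{2} - \operatorname{atan}{\left(\frac{3 u}{2} \right)} - 1.
Check: d/du[\frac{\sqrt{2 u^{2} + \frac{5}{2}}}{2} - \operatorname{atan}{\left(\frac{3 u}{2} \right)} - 1] = \frac{9 \sqrt{2} u^{3} + 4 \sqrt{2} u - 6 \sqrt{4 u^{2} + 5}}{9 u^{2} \sqrt{4 u^{2} + 5} + 4 \sqrt{4 u^{2} + 5}}, which equals G'(u).

G(u) = \frac{\sqrt{2 u^{2} + \frac{5}{2}}}{2} - \operatorname{atan}{\left(\frac{3 u}{2} \right)} - 1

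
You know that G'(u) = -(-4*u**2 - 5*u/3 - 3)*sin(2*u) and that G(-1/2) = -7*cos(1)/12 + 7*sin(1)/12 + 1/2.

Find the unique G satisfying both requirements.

A first test for any G(u): its u-derivative must equal the given G'(u).
A general antiderivative is -2*u**2*cos(2*u) + 2*u*sin(2*u) - 5*u*cos(2*u)/6 + 5*sin(2*u)/12 - cos(2*u)/2 + C.
The condition gives C = -7*cos(1)/12 + 7*sin(1)/12 + 1/2 - (-7*cos(1)/12 + 7*sin(1)/12) = 1/2.
So G(u) = (-24*u**2*cos(2*u) + 24*u*sin(2*u) - 10*u*cos(2*u) + 5*sin(2*u) - 6*cos(2*u) + 6)/12.
Check: d/du[(-24*u**2*cos(2*u) + 24*u*sin(2*u) - 10*u*cos(2*u) + 5*sin(2*u) - 6*cos(2*u) + 6)/12] = 4*u**2*sin(2*u) + 5*u*sin(2*u)/3 + 3*sin(2*u), which equals G'(u).

G(u) = (-24*u**2*cos(2*u) + 24*u*sin(2*u) - 10*u*cos(2*u) + 5*sin(2*u) - 6*cos(2*u) + 6)/12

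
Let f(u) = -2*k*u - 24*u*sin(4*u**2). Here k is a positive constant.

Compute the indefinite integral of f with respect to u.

Integrate term by term and add the pieces.
Check: d/du[-k*u**2 + 3*cos(4*u**2)] = -2*k*u - 24*u*sin(4*u**2) = f(u).

F(u) = -k*u**2 + 3*cos(4*u**2) + C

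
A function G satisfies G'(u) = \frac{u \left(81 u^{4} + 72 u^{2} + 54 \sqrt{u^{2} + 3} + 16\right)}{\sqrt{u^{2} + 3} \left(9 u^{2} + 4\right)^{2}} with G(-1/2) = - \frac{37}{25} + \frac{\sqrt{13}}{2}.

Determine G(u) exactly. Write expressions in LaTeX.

A first test for any G(u): its u-derivative must equal the given G'(u).
A general antiderivative is \sqrt{u^{2} + 3} - \frac{1}{3 u^{2} + \frac{4}{3}} + C.
The condition gives C = - \frac{37}{25} + \frac{\sqrt{13}}{2} - (- \frac{12}{25} + \frac{\sqrt{13}}{2}) = -1.
So G(u) = \frac{9 u^{2} \sqrt{u^{2} + 3} - 9 u^{2} + 4 \sqrt{u^{2} + 3} - 7}{9 u^{2} + 4}.
Check: d/du[\frac{9 u^{2} \sqrt{u^{2} + 3} - 9 u^{2} + 4 \sqrt{u^{2} + 3} - 7}{9 u^{2} + 4}] = \frac{81 u^{5} + 72 u^{3} + 54 u \sqrt{u^{2} + 3} + 16 u}{81 u^{4} \sqrt{u^{2} + 3} + 72 u^{2} \sqrt{u^{2} + 3} + 16 \sqrt{u^{2} + 3}}, which equals G'(u).

G(u) = \frac{9 u^{2} \sqrt{u^{2} + 3} - 9 u^{2} + 4 \sqrt{u^{2} + 3} - 7}{9 u^{2} + 4}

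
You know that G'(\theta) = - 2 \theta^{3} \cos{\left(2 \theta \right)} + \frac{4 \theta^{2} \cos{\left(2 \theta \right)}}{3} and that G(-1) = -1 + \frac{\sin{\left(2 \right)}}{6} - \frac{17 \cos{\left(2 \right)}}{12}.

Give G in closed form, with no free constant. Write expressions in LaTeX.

Integrate term by term and add the pieces.
A general antiderivative is - \theta^{3} \sin{\left(2 \theta \right)} + \frac{2 \theta^{2} \sin{\left(2 \theta \right)}}{3} - \frac{3 \theta^{2} \cos{\left(2 \theta \right)}}{2} + \frac{3 \theta \sin{\left(2 \theta \right)}}{2} + \frac{2 \theta \cos{\left(2 \theta \right)}}{3} - \frac{\sin{\left(2 \theta \right)}}{3} + \frac{3 \cos{\left(2 \theta \right)}}{4} + C.
The condition gives C = -1 + \frac{\sin{\left(2 \right)}}{6} - \frac{17 \cos{\left(2 \right)}}{12} - (\frac{\sin{\left(2 \right)}}{6} - \frac{17 \cos{\left(2 \right)}}{12}) = -1.
So G(\theta) = - \theta^{3} \sin{\left(2 \theta \right)} + \frac{2 \theta^{2} \sin{\left(2 \theta \right)}}{3} - \frac{3 \theta^{2} \cos{\left(2 \theta \right)}}{2} + \frac{3 \theta \sin{\left(2 \theta \right)}}{2} + \frac{2 \theta \cos{\left(2 \theta \right)}}{3} - \frac{\sin{\left(2 \theta \right)}}{3} + \frac{3 \cos{\left(2 \theta \right)}}{4} - 1.
Check: d/d\theta[- \theta^{3} \sin{\left(2 \theta \right)} + \frac{2 \theta^{2} \sin{\left(2 \theta \right)}}{3} - \frac{3 \theta^{2} \cos{\left(2 \theta \right)}}{2} + \frac{3 \theta \sin{\left(2 \theta \right)}}{2} + \frac{2 \theta \cos{\left(2 \theta \right)}}{3} - \frac{\sin{\left(2 \theta \right)}}{3} + \frac{3 \cos{\left(2 \theta \right)}}{4} - 1] = - 2 \theta^{3} \cos{\left(2 \theta \right)} + \frac{4 \theta^{2} \cos{\left(2 \theta \right)}}{3} = G'(\theta).

G(\theta) = - \theta^{3} \sin{\left(2 \theta \right)} + \frac{2 \theta^{2} \sin{\left(2 \theta \right)}}{3} - \frac{3 \theta^{2} \cos{\left(2 \theta \right)}}{2} + \frac{3 \theta \sin{\left(2 \theta \right)}}{2} + \frac{2 \theta \cos{\left(2 \theta \right)}}{3} - \frac{\sin{\left(2 \theta \right)}}{3} + \frac{3 \cos{\left(2 \theta \right)}}{4} - 1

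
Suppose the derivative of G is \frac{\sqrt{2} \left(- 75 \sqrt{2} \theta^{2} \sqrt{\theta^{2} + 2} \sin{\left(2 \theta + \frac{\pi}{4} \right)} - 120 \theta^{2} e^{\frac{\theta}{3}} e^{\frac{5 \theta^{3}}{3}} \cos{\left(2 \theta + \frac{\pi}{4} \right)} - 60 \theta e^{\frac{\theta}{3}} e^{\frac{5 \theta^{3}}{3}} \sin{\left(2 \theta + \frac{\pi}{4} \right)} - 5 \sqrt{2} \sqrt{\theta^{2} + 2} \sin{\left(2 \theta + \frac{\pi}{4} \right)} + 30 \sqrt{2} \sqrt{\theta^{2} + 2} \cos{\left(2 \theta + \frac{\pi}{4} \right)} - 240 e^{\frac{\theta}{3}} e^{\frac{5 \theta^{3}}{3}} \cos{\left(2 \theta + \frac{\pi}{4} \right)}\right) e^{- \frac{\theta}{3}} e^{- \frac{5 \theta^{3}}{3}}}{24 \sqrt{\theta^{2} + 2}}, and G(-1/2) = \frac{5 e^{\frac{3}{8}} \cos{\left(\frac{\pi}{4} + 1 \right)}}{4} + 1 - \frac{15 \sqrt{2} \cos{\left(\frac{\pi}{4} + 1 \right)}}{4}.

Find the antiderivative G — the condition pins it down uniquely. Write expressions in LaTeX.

Recognize the product-rule pattern: G'(\theta) = u'v + uv' with u = - 5 \sqrt{\frac{\theta^{2}}{2} + 1} + \frac{5 e^{- \frac{5 \theta^{3}}{3} - \frac{\theta}{3}}}{4}, v = \sin{\left(2 \theta + \frac{\pi}{4} \right)}, so integration by parts undoes it.
A general antiderivative is - 5 \left(\sqrt{\frac{\theta^{2}}{2} + 1} - \frac{e^{- \frac{5 \theta^{3}}{3} - \frac{\theta}{3}}}{4}\right) \sin{\left(2 \theta + \frac{\pi}{4} \right)} + C.
The condition gives C = \frac{5 e^{\frac{3}{8}} \cos{\left(\frac{\pi}{4} + 1 \right)}}{4} + 1 - \frac{15 \sqrt{2} \cos{\left(\frac{\pi}{4} + 1 \right)}}{4} - (\frac{5 e^{\frac{3}{8}} \cos{\left(\frac{\pi}{4} + 1 \right)}}{4} - \frac{15 \sqrt{2} \cos{\left(\frac{\pi}{4} + 1 \right)}}{4}) = 1.
So G(\theta) = - 5 \left(\sqrt{\frac{\theta^{2}}{2} + 1} - \frac{e^{- \frac{5 \theta^{3}}{3} - \frac{\theta}{3}}}{4}\right) \sin{\left(2 \theta + \frac{\pi}{4} \right)} + 1.
Check: d/d\theta[- 5 \left(\sqrt{\frac{\theta^{2}}{2} + 1} - \frac{e^{- \frac{5 \theta^{3}}{3} - \frac{\theta}{3}}}{4}\right) \sin{\left(2 \theta + \frac{\pi}{4} \right)} + 1] = \frac{\sqrt{2} \left(- 75 \sqrt{2} \theta^{2} \sqrt{\theta^{2} + 2} \sin{\left(2 \theta + \frac{\pi}{4} \right)} - 120 \theta^{2} e^{\frac{\theta}{3}} e^{\frac{5 \theta^{3}}{3}} \cos{\left(2 \theta + \frac{\pi}{4} \right)} - 60 \theta e^{\frac{\theta}{3}} e^{\frac{5 \theta^{3}}{3}} \sin{\left(2 \theta + \frac{\pi}{4} \right)} - 5 \sqrt{2} \sqrt{\theta^{2} + 2} \sin{\left(2 \theta + \frac{\pi}{4} \right)} + 30 \sqrt{2} \sqrt{\theta^{2} + 2} \cos{\left(2 \theta + \frac{\pi}{4} \right)} - 240 e^{\frac{\theta}{3}} e^{\frac{5 \theta^{3}}{3}} \cos{\left(2 \theta + \frac{\pi}{4} \right)}\right) e^{- \frac{\theta}{3}} e^{- \frac{5 \theta^{3}}{3}}}{24 \sqrt{\theta^{2} + 2}} = G'(\theta).

G(\theta) = - 5 \left(\sqrt{\frac{\theta^{2}}{2} + 1} - \frac{e^{- \frac{5 \theta^{3}}{3} - \frac{\theta}{3}}}{4}\right) \sin{\left(2 \theta + \frac{\pi}{4} \right)} + 1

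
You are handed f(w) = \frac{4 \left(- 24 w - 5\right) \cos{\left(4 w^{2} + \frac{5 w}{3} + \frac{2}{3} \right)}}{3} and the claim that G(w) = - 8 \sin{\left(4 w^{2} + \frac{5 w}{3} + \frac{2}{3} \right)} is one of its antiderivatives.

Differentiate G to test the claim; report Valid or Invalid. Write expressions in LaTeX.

d/dw[G] = - 64 w \cos{\left(4 w^{2} + \frac{5 w}{3} + \frac{2}{3} \right)} - \frac{40 \cos{\left(4 w^{2} + \frac{5 w}{3} + \frac{2}{3} \right)}}{3}
d/dw[G] - f(w) = - 32 w \cos{\left(4 w^{2} + \frac{5 w}{3} + \frac{2}{3} \right)} - \frac{20 \cos{\left(4 w^{2} + \frac{5 w}{3} + \frac{2}{3} \right)}}{3} != 0.

Invalid: d/dw[G] - f = - 32 w \cos{\left(4 w^{2} + \frac{5 w}{3} + \frac{2}{3} \right)} - \frac{20 \cos{\left(4 w^{2} + \frac{5 w}{3} + \frac{2}{3} \right)}}{3}, which is not 0.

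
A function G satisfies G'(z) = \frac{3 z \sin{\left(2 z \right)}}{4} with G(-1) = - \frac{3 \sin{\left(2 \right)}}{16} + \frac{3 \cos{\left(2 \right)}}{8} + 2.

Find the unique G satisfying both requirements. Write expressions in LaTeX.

G(z) = - \frac{3 z \cos{\left(2 z \right)}}{8} + \frac{3 \sin{\left(2 z \right)}}{16} + 2

Check a candidate G(z) by differentiating: d/dz[G] must match the given G'(z).
A general antiderivative is - \frac{3 z \cos{\left(2 z \right)}}{8} + \frac{3 \sin{\left(2 z \right)}}{16} + C.
The condition gives C = - \frac{3 \sin{\left(2 \right)}}{16} + \frac{3 \cos{\left(2 \right)}}{8} + 2 - (- \frac{3 \sin{\left(2 \right)}}{16} + \frac{3 \cos{\left(2 \right)}}{8}) = 2.
So G(z) = - \frac{3 z \cos{\left(2 z \right)}}{8} + \frac{3 \sin{\left(2 z \right)}}{16} + 2.
Check: d/dz[- \frac{3 z \cos{\left(2 z \right)}}{8} + \frac{3 \sin{\left(2 z \right)}}{16} + 2] = \frac{3 z \sin{\left(2 z \right)}}{4} = G'(z).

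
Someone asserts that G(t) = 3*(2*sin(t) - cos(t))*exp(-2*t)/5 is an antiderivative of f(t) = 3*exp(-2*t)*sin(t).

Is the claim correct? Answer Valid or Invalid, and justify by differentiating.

Invalid: d/dt[G] - f = (-24*sin(t) + 12*cos(t))*exp(-2*t)/5, which is not 0.

d/dt[G] = (-9*sin(t) + 12*cos(t))*exp(-2*t)/5
d/dt[G] - f(t) = (-24*sin(t) + 12*cos(t))*exp(-2*t)/5 != 0.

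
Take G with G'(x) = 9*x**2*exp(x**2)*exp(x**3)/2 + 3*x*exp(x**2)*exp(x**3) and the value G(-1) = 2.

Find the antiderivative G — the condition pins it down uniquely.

G'(x) matches the chain-rule pattern g'(h)*h' with inner function h(x) = x**3 + x**2; substituting u = h(x) collapses the integral.
A general antiderivative is 3*exp(x**3 + x**2)/2 + C.
The condition gives C = 2 - (3/2) = 1/2.
So G(x) = 3*exp(x**2)*exp(x**3)/2 + 1/2.
Check: d/dx[3*exp(x**2)*exp(x**3)/2 + 1/2] = 9*x**2*exp(x**2)*exp(x**3)/2 + 3*x*exp(x**2)*exp(x**3) = G'(x).

G(x) = 3*exp(x**2)*exp(x**3)/2 + 1/2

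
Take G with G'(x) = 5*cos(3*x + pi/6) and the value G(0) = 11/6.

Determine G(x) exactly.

G(x) = 5*sin(3*x + pi/6)/3 + 1

Check a candidate G(x) by differentiating: d/dx[G] must match the given G'(x).
A general antiderivative is 5*sin(3*x + pi/6)/3 + C.
The condition gives C = 11/6 - (5/6) = 1.
So G(x) = 5*sin(3*x + pi/6)/3 + 1.
Check: d/dx[5*sin(3*x + pi/6)/3 + 1] = 5*cos(3*x + pi/6) = G'(x).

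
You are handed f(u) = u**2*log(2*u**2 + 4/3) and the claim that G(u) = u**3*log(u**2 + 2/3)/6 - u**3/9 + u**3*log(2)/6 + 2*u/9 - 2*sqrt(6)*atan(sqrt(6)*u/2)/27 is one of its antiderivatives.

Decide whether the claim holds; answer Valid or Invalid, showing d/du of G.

Invalid: d/du[G] - f = -u**2*log(u**2 + 2/3)/2 - u**2*log(2)/2, which is not 0.

d/du[G] = u**2*log(u**2 + 2/3)/2 + u**2*log(2)/2
d/du[G] - f(u) = -u**2*log(u**2 + 2/3)/2 - u**2*log(2)/2 != 0.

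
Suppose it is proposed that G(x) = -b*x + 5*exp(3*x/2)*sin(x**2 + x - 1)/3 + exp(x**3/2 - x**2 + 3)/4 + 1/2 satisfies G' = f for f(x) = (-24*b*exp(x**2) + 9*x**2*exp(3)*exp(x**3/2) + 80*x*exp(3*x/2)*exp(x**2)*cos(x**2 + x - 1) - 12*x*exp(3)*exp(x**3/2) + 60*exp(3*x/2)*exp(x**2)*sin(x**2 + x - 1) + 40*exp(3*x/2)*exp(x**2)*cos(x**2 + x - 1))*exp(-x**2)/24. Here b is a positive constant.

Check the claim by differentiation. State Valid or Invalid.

d/dx[G] = -b + 3*x**2*exp(3)*exp(-x**2)*exp(x**3/2)/8 + 10*x*exp(3*x/2)*cos(x**2 + x - 1)/3 - x*exp(3)*exp(-x**2)*exp(x**3/2)/2 + 5*exp(3*x/2)*sin(x**2 + x - 1)/2 + 5*exp(3*x/2)*cos(x**2 + x - 1)/3
This equals f(x) exactly, so the claim holds.

Valid: G'(x) = f(x).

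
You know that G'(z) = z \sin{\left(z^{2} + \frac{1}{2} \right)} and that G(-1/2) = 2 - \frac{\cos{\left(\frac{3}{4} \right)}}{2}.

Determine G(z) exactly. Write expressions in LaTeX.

The substitution u = z^{2} + \frac{1}{2} works: G'(z) is exactly (dG/du)*(du/dz) for that inner function.
A general antiderivative is - \frac{\cos{\left(z^{2} + \frac{1}{2} \right)}}{2} + C.
The condition gives C = 2 - \frac{\cos{\left(\frac{3}{4} \right)}}{2} - (- \frac{\cos{\left(\frac{3}{4} \right)}}{2}) = 2.
So G(z) = - \frac{\cos{\left(z^{2} + \frac{1}{2} \right)} - 4}{2}.
Check: d/dz[- \frac{\cos{\left(z^{2} + \frac{1}{2} \right)} - 4}{2}] = z \sin{\left(z^{2} + \frac{1}{2} \right)} = G'(z).

G(z) = - \frac{\cos{\left(z^{2} + \frac{1}{2} \right)} - 4}{2}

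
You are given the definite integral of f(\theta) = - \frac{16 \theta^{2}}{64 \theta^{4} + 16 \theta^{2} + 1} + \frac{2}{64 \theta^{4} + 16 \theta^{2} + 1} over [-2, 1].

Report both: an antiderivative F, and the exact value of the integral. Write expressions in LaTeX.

Antiderivative: F(\theta) = \frac{\theta}{4 \theta^{2} + \frac{1}{2}}; value = \frac{34}{99}

f has the shape u'v + uv' for u = \theta and v = \frac{1}{4 \theta^{2} + \frac{1}{2}} — it is the derivative of the product u*v.
F(\theta) = \frac{\theta}{4 \theta^{2} + \frac{1}{2}} is an antiderivative of f.
Check: d/d\theta[\frac{\theta}{4 \theta^{2} + \frac{1}{2}}] = \frac{2 - 16 \theta^{2}}{64 \theta^{4} + 16 \theta^{2} + 1}, which equals f(\theta).
F(1) = \frac{2}{9}; F(-2) = - \frac{4}{33}.
Integral = F(1) - F(-2) = \frac{34}{99}.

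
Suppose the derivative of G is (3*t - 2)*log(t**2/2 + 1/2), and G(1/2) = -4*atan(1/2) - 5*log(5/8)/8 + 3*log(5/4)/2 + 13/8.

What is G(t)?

Differentiate the proposed G(t) back; it has to land on the given G'(t).
A general antiderivative is -3*t**2/2 + 4*t + (3*t**2/2 - 2*t)*log(t**2/2 + 1/2) + 3*log(t**2 + 1)/2 - 4*atan(t) + C.
The condition gives C = -4*atan(1/2) - 5*log(5/8)/8 + 3*log(5/4)/2 + 13/8 - (-4*atan(1/2) - 5*log(5/8)/8 + 3*log(5/4)/2 + 13/8) = 0.
So G(t) = (-3*t**2 + t*(3*t - 4)*log(t**2/2 + 1/2) + 8*t + 3*log(t**2 + 1) - 8*atan(t))/2.
Check: d/dt[(-3*t**2 + t*(3*t - 4)*log(t**2/2 + 1/2) + 8*t + 3*log(t**2 + 1) - 8*atan(t))/2] = 3*t*log(t**2 + 1) - 3*t*log(2) - 2*log(t**2 + 1) + 2*log(2), which equals G'(t).

G(t) = (-3*t**2 + t*(3*t - 4)*log(t**2/2 + 1/2) + 8*t + 3*log(t**2 + 1) - 8*atan(t))/2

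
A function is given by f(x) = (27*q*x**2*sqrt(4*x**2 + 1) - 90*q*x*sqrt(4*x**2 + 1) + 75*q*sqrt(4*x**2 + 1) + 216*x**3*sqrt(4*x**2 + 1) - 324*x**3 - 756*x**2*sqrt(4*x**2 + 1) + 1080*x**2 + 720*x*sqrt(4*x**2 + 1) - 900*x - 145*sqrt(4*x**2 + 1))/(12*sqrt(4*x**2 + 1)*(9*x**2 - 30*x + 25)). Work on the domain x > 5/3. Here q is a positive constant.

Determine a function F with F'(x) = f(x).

Differentiate the proposed F(x) back; it has to land on f(x) exactly.
Check: d/dx[(9*q*x**2 - 15*q*x + 36*x**3 - 72*x**2 - 27*x*sqrt(4*x**2 + 1) + 38*x + 45*sqrt(4*x**2 + 1) - 15)/(36*x - 60)] = (27*q*x**2*sqrt(4*x**2 + 1) - 90*q*x*sqrt(4*x**2 + 1) + 75*q*sqrt(4*x**2 + 1) + 216*x**3*sqrt(4*x**2 + 1) - 324*x**3 - 756*x**2*sqrt(4*x**2 + 1) + 1080*x**2 + 720*x*sqrt(4*x**2 + 1) - 900*x - 145*sqrt(4*x**2 + 1))/(108*x**2*sqrt(4*x**2 + 1) - 360*x*sqrt(4*x**2 + 1) + 300*sqrt(4*x**2 + 1)), which equals f(x).

An antiderivative is F(x) = (9*q*x**2 - 15*q*x + 36*x**3 - 72*x**2 - 27*x*sqrt(4*x**2 + 1) + 38*x + 45*sqrt(4*x**2 + 1) - 15)/(36*x - 60).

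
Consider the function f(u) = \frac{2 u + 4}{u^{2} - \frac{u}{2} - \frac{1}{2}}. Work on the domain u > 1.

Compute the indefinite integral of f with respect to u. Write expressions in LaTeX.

F(u) = - 2 \left(- 2 \log{\left(u - 1 \right)} + \log{\left(u + \frac{1}{2} \right)}\right) + C

The denominator factors as \left(u - 1\right) \left(2 u + 1\right); partial fractions split f into directly integrable pieces: - \frac{4}{2 u + 1} + \frac{4}{u - 1}.
Check: d/du[- 2 \left(- 2 \log{\left(u - 1 \right)} + \log{\left(u + \frac{1}{2} \right)}\right)] = \frac{4 u + 8}{2 u^{2} - u - 1}, which equals f(u).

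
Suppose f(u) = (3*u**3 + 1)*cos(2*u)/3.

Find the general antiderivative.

For F(u) to be correct the identity F'(u) - f(u) = 0 must hold.
Check: d/du[(12*u**3*sin(2*u) + 18*u**2*cos(2*u) - 18*u*sin(2*u) + 4*sin(2*u) - 9*cos(2*u))/24] = u**3*cos(2*u) + cos(2*u)/3, which equals f(u).

F(u) = (12*u**3*sin(2*u) + 18*u**2*cos(2*u) - 18*u*sin(2*u) + 4*sin(2*u) - 9*cos(2*u))/24 + C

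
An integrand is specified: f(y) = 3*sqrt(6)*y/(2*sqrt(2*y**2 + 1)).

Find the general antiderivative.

f matches the chain-rule pattern g'(h)*h' with inner function h(y) = 3*y**2 + 3/2; substituting u = h(y) collapses the integral.
Check: d/dy[3*sqrt(6)*sqrt(2*y**2 + 1)/4] = 3*sqrt(6)*y/(2*sqrt(2*y**2 + 1)) = f(y).

F(y) = 3*sqrt(6)*sqrt(2*y**2 + 1)/4 + C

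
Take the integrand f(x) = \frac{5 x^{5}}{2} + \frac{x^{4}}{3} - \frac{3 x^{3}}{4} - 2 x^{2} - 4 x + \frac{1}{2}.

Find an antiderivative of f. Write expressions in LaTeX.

An antiderivative is F(x) = \frac{5 x^{6}}{12} + \frac{x^{5}}{15} - \frac{3 x^{4}}{16} - \frac{2 x^{3}}{3} - 2 x^{2} + \frac{x}{2}.

The integrand splits into summands that can be handled one at a time.
Check: d/dx[\frac{5 x^{6}}{12} + \frac{x^{5}}{15} - \frac{3 x^{4}}{16} - \frac{2 x^{3}}{3} - 2 x^{2} + \frac{x}{2}] = \frac{5 x^{5}}{2} + \frac{x^{4}}{3} - \frac{3 x^{3}}{4} - 2 x^{2} - 4 x + \frac{1}{2} = f(x).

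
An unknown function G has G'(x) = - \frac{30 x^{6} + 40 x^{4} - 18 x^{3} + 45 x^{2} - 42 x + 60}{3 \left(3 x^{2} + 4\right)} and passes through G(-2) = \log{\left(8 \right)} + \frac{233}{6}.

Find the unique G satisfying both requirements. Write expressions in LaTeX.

G(x) = - \frac{2 x^{5}}{3} + x^{2} - 5 x + \log{\left(\frac{3 x^{2}}{2} + 2 \right)} + \frac{7}{2}

Whatever form G(x) takes, its d/dx must return the stated G'(x).
A general antiderivative is - \frac{2 x^{5}}{3} + x^{2} - 5 x + \log{\left(\frac{3 x^{2}}{2} + 2 \right)} + \frac{3}{2} + C.
The condition gives C = \log{\left(8 \right)} + \frac{233}{6} - (\log{\left(8 \right)} + \frac{221}{6}) = 2.
So G(x) = - \frac{2 x^{5}}{3} + x^{2} - 5 x + \log{\left(\frac{3 x^{2}}{2} + 2 \right)} + \frac{7}{2}.
Check: d/dx[- \frac{2 x^{5}}{3} + x^{2} - 5 x + \log{\left(\frac{3 x^{2}}{2} + 2 \right)} + \frac{7}{2}] = \frac{- 30 x^{6} - 40 x^{4} + 18 x^{3} - 45 x^{2} + 42 x - 60}{9 x^{2} + 12}, which equals G'(x).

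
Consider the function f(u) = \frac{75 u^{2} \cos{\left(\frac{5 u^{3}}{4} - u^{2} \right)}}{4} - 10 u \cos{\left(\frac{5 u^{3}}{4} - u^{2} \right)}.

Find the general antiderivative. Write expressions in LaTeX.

F(u) = 5 \sin{\left(\frac{5 u^{3}}{4} - u^{2} \right)} + C

f matches the chain-rule pattern g'(h)*h' with inner function h(u) = \frac{5 u^{3}}{4} - u^{2}; substituting w = h(u) collapses the integral.
Check: d/du[5 \sin{\left(\frac{5 u^{3}}{4} - u^{2} \right)}] = \frac{75 u^{2} \cos{\left(\frac{5 u^{3}}{4} - u^{2} \right)}}{4} - 10 u \cos{\left(\frac{5 u^{3}}{4} - u^{2} \right)} = f(u).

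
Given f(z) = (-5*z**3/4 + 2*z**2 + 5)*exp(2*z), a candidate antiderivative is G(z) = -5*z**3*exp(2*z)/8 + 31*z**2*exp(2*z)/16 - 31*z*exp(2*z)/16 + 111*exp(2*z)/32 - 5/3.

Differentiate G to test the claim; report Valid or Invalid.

d/dz[G] = -5*z**3*exp(2*z)/4 + 2*z**2*exp(2*z) + 5*exp(2*z)
This equals f(z) exactly, so the claim holds.

Valid - the claim checks out under differentiation.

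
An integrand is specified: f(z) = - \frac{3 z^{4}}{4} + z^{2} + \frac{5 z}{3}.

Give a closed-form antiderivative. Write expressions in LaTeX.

The integrand splits into summands that can be handled one at a time.
Check: d/dz[- \frac{3 z^{5}}{20} + \frac{z^{3}}{3} + \frac{5 z^{2}}{6}] = - \frac{3 z^{4}}{4} + z^{2} + \frac{5 z}{3} = f(z).

An antiderivative is F(z) = - \frac{3 z^{5}}{20} + \frac{z^{3}}{3} + \frac{5 z^{2}}{6}.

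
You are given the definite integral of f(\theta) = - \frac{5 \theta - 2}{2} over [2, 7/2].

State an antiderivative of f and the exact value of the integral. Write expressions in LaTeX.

Differentiate the proposed F(\theta) back; it has to land on f(\theta) exactly.
F(\theta) = - \frac{5 \theta^{2}}{4} + \theta is an antiderivative of f.
Check: d/d\theta[- \frac{5 \theta^{2}}{4} + \theta] = 1 - \frac{5 \theta}{2}, which equals f(\theta).
F(7/2) = - \frac{189}{16}; F(2) = -3.
Integral = F(7/2) - F(2) = - \frac{141}{16}.

Antiderivative: F(\theta) = - \frac{5 \theta^{2}}{4} + \theta; value = - \frac{141}{16}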